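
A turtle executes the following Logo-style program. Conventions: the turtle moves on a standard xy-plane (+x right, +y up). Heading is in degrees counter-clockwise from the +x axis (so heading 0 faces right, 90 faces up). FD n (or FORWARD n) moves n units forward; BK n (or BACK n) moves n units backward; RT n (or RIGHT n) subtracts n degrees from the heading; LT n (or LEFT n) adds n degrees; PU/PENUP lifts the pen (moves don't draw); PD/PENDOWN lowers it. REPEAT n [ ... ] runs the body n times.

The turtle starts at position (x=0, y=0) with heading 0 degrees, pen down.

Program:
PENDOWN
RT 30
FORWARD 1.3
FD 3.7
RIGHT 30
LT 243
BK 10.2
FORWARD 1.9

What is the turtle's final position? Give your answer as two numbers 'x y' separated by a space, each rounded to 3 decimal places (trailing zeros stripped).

Executing turtle program step by step:
Start: pos=(0,0), heading=0, pen down
PD: pen down
RT 30: heading 0 -> 330
FD 1.3: (0,0) -> (1.126,-0.65) [heading=330, draw]
FD 3.7: (1.126,-0.65) -> (4.33,-2.5) [heading=330, draw]
RT 30: heading 330 -> 300
LT 243: heading 300 -> 183
BK 10.2: (4.33,-2.5) -> (14.516,-1.966) [heading=183, draw]
FD 1.9: (14.516,-1.966) -> (12.619,-2.066) [heading=183, draw]
Final: pos=(12.619,-2.066), heading=183, 4 segment(s) drawn

Answer: 12.619 -2.066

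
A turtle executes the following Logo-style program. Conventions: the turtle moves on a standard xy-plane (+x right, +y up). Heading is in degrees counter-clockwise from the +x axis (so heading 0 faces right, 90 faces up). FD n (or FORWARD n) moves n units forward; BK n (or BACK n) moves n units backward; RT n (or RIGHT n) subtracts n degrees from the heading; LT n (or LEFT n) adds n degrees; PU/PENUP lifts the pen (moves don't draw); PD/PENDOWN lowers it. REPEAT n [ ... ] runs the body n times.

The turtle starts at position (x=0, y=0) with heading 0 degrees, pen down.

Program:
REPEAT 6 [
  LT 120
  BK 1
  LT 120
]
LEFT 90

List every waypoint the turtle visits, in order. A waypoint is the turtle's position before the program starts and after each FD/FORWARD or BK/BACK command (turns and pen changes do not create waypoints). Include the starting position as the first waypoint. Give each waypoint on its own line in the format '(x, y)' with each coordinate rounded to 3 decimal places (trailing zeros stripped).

Executing turtle program step by step:
Start: pos=(0,0), heading=0, pen down
REPEAT 6 [
  -- iteration 1/6 --
  LT 120: heading 0 -> 120
  BK 1: (0,0) -> (0.5,-0.866) [heading=120, draw]
  LT 120: heading 120 -> 240
  -- iteration 2/6 --
  LT 120: heading 240 -> 0
  BK 1: (0.5,-0.866) -> (-0.5,-0.866) [heading=0, draw]
  LT 120: heading 0 -> 120
  -- iteration 3/6 --
  LT 120: heading 120 -> 240
  BK 1: (-0.5,-0.866) -> (0,0) [heading=240, draw]
  LT 120: heading 240 -> 0
  -- iteration 4/6 --
  LT 120: heading 0 -> 120
  BK 1: (0,0) -> (0.5,-0.866) [heading=120, draw]
  LT 120: heading 120 -> 240
  -- iteration 5/6 --
  LT 120: heading 240 -> 0
  BK 1: (0.5,-0.866) -> (-0.5,-0.866) [heading=0, draw]
  LT 120: heading 0 -> 120
  -- iteration 6/6 --
  LT 120: heading 120 -> 240
  BK 1: (-0.5,-0.866) -> (0,0) [heading=240, draw]
  LT 120: heading 240 -> 0
]
LT 90: heading 0 -> 90
Final: pos=(0,0), heading=90, 6 segment(s) drawn
Waypoints (7 total):
(0, 0)
(0.5, -0.866)
(-0.5, -0.866)
(0, 0)
(0.5, -0.866)
(-0.5, -0.866)
(0, 0)

Answer: (0, 0)
(0.5, -0.866)
(-0.5, -0.866)
(0, 0)
(0.5, -0.866)
(-0.5, -0.866)
(0, 0)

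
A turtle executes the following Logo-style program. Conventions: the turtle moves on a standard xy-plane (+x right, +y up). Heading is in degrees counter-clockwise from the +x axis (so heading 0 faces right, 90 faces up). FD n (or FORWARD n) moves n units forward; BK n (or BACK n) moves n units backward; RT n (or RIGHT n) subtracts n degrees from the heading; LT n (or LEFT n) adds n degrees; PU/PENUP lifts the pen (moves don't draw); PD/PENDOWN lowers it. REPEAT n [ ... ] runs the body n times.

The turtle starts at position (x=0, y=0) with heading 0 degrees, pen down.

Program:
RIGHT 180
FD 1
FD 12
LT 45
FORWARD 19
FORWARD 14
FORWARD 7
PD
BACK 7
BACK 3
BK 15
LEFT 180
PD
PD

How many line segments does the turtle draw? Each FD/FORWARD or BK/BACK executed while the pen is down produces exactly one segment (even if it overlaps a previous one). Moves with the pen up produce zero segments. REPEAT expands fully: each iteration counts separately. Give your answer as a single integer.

Answer: 8

Derivation:
Executing turtle program step by step:
Start: pos=(0,0), heading=0, pen down
RT 180: heading 0 -> 180
FD 1: (0,0) -> (-1,0) [heading=180, draw]
FD 12: (-1,0) -> (-13,0) [heading=180, draw]
LT 45: heading 180 -> 225
FD 19: (-13,0) -> (-26.435,-13.435) [heading=225, draw]
FD 14: (-26.435,-13.435) -> (-36.335,-23.335) [heading=225, draw]
FD 7: (-36.335,-23.335) -> (-41.284,-28.284) [heading=225, draw]
PD: pen down
BK 7: (-41.284,-28.284) -> (-36.335,-23.335) [heading=225, draw]
BK 3: (-36.335,-23.335) -> (-34.213,-21.213) [heading=225, draw]
BK 15: (-34.213,-21.213) -> (-23.607,-10.607) [heading=225, draw]
LT 180: heading 225 -> 45
PD: pen down
PD: pen down
Final: pos=(-23.607,-10.607), heading=45, 8 segment(s) drawn
Segments drawn: 8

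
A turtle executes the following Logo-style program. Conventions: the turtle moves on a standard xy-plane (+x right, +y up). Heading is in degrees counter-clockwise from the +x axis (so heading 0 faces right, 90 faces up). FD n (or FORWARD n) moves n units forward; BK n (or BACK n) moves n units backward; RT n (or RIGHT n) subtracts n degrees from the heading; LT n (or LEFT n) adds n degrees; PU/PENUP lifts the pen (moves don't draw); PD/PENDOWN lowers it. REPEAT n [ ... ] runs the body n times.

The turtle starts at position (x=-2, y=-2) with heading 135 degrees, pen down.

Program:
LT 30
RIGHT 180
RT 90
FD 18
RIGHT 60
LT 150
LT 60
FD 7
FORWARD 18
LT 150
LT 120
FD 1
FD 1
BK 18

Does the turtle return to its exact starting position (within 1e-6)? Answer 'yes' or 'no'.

Executing turtle program step by step:
Start: pos=(-2,-2), heading=135, pen down
LT 30: heading 135 -> 165
RT 180: heading 165 -> 345
RT 90: heading 345 -> 255
FD 18: (-2,-2) -> (-6.659,-19.387) [heading=255, draw]
RT 60: heading 255 -> 195
LT 150: heading 195 -> 345
LT 60: heading 345 -> 45
FD 7: (-6.659,-19.387) -> (-1.709,-14.437) [heading=45, draw]
FD 18: (-1.709,-14.437) -> (11.019,-1.709) [heading=45, draw]
LT 150: heading 45 -> 195
LT 120: heading 195 -> 315
FD 1: (11.019,-1.709) -> (11.726,-2.416) [heading=315, draw]
FD 1: (11.726,-2.416) -> (12.433,-3.123) [heading=315, draw]
BK 18: (12.433,-3.123) -> (-0.295,9.605) [heading=315, draw]
Final: pos=(-0.295,9.605), heading=315, 6 segment(s) drawn

Start position: (-2, -2)
Final position: (-0.295, 9.605)
Distance = 11.729; >= 1e-6 -> NOT closed

Answer: no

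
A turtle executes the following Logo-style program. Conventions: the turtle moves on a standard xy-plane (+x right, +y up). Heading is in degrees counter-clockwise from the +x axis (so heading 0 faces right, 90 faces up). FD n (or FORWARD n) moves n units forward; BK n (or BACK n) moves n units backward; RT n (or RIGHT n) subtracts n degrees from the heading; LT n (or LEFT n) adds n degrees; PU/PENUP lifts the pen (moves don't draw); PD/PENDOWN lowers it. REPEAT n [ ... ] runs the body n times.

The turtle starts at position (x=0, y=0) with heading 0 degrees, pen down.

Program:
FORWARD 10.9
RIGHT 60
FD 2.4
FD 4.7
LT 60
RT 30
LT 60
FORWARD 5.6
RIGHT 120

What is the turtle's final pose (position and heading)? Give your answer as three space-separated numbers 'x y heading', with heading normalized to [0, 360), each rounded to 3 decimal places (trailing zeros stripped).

Executing turtle program step by step:
Start: pos=(0,0), heading=0, pen down
FD 10.9: (0,0) -> (10.9,0) [heading=0, draw]
RT 60: heading 0 -> 300
FD 2.4: (10.9,0) -> (12.1,-2.078) [heading=300, draw]
FD 4.7: (12.1,-2.078) -> (14.45,-6.149) [heading=300, draw]
LT 60: heading 300 -> 0
RT 30: heading 0 -> 330
LT 60: heading 330 -> 30
FD 5.6: (14.45,-6.149) -> (19.3,-3.349) [heading=30, draw]
RT 120: heading 30 -> 270
Final: pos=(19.3,-3.349), heading=270, 4 segment(s) drawn

Answer: 19.3 -3.349 270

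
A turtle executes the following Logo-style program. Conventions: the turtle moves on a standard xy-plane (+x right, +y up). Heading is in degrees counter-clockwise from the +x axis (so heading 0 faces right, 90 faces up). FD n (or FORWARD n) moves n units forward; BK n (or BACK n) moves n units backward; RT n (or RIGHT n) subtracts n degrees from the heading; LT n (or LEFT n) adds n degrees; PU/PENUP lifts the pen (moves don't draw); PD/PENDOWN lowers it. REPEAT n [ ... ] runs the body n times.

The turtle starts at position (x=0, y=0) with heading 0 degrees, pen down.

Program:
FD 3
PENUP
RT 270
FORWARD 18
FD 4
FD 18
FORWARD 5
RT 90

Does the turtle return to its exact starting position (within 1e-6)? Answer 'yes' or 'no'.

Answer: no

Derivation:
Executing turtle program step by step:
Start: pos=(0,0), heading=0, pen down
FD 3: (0,0) -> (3,0) [heading=0, draw]
PU: pen up
RT 270: heading 0 -> 90
FD 18: (3,0) -> (3,18) [heading=90, move]
FD 4: (3,18) -> (3,22) [heading=90, move]
FD 18: (3,22) -> (3,40) [heading=90, move]
FD 5: (3,40) -> (3,45) [heading=90, move]
RT 90: heading 90 -> 0
Final: pos=(3,45), heading=0, 1 segment(s) drawn

Start position: (0, 0)
Final position: (3, 45)
Distance = 45.1; >= 1e-6 -> NOT closed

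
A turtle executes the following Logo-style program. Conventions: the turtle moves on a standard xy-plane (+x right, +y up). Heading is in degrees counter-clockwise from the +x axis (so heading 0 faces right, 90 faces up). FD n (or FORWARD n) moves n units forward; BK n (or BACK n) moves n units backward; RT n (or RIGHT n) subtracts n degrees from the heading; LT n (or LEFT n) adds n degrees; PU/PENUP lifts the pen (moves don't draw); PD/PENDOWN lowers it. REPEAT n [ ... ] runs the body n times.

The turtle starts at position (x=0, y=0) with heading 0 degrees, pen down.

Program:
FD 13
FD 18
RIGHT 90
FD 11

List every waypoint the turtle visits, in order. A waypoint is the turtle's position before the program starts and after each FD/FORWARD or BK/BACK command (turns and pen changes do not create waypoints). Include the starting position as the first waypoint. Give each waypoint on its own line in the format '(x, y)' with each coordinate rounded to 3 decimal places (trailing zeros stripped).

Answer: (0, 0)
(13, 0)
(31, 0)
(31, -11)

Derivation:
Executing turtle program step by step:
Start: pos=(0,0), heading=0, pen down
FD 13: (0,0) -> (13,0) [heading=0, draw]
FD 18: (13,0) -> (31,0) [heading=0, draw]
RT 90: heading 0 -> 270
FD 11: (31,0) -> (31,-11) [heading=270, draw]
Final: pos=(31,-11), heading=270, 3 segment(s) drawn
Waypoints (4 total):
(0, 0)
(13, 0)
(31, 0)
(31, -11)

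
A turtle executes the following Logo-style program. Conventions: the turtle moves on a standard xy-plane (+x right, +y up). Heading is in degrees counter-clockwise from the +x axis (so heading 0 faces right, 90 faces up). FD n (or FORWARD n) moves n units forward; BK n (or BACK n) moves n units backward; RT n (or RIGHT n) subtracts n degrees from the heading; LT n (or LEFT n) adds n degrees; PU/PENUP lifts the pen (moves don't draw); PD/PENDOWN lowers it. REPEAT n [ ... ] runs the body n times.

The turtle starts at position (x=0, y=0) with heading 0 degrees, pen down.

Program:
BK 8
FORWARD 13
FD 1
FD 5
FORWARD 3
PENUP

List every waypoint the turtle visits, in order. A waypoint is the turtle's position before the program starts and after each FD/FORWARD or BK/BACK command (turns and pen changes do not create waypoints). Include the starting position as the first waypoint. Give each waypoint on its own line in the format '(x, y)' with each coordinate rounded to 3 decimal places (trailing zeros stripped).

Executing turtle program step by step:
Start: pos=(0,0), heading=0, pen down
BK 8: (0,0) -> (-8,0) [heading=0, draw]
FD 13: (-8,0) -> (5,0) [heading=0, draw]
FD 1: (5,0) -> (6,0) [heading=0, draw]
FD 5: (6,0) -> (11,0) [heading=0, draw]
FD 3: (11,0) -> (14,0) [heading=0, draw]
PU: pen up
Final: pos=(14,0), heading=0, 5 segment(s) drawn
Waypoints (6 total):
(0, 0)
(-8, 0)
(5, 0)
(6, 0)
(11, 0)
(14, 0)

Answer: (0, 0)
(-8, 0)
(5, 0)
(6, 0)
(11, 0)
(14, 0)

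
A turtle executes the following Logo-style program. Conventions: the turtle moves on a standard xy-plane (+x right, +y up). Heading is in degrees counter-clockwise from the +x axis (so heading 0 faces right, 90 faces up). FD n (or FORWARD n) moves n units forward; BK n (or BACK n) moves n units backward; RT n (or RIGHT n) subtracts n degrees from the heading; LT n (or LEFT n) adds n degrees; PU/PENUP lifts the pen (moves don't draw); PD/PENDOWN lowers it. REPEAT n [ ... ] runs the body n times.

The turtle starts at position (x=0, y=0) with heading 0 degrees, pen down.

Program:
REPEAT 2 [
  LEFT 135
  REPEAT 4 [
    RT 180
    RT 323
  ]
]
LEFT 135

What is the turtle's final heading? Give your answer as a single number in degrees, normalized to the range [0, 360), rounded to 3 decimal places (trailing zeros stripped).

Answer: 341

Derivation:
Executing turtle program step by step:
Start: pos=(0,0), heading=0, pen down
REPEAT 2 [
  -- iteration 1/2 --
  LT 135: heading 0 -> 135
  REPEAT 4 [
    -- iteration 1/4 --
    RT 180: heading 135 -> 315
    RT 323: heading 315 -> 352
    -- iteration 2/4 --
    RT 180: heading 352 -> 172
    RT 323: heading 172 -> 209
    -- iteration 3/4 --
    RT 180: heading 209 -> 29
    RT 323: heading 29 -> 66
    -- iteration 4/4 --
    RT 180: heading 66 -> 246
    RT 323: heading 246 -> 283
  ]
  -- iteration 2/2 --
  LT 135: heading 283 -> 58
  REPEAT 4 [
    -- iteration 1/4 --
    RT 180: heading 58 -> 238
    RT 323: heading 238 -> 275
    -- iteration 2/4 --
    RT 180: heading 275 -> 95
    RT 323: heading 95 -> 132
    -- iteration 3/4 --
    RT 180: heading 132 -> 312
    RT 323: heading 312 -> 349
    -- iteration 4/4 --
    RT 180: heading 349 -> 169
    RT 323: heading 169 -> 206
  ]
]
LT 135: heading 206 -> 341
Final: pos=(0,0), heading=341, 0 segment(s) drawn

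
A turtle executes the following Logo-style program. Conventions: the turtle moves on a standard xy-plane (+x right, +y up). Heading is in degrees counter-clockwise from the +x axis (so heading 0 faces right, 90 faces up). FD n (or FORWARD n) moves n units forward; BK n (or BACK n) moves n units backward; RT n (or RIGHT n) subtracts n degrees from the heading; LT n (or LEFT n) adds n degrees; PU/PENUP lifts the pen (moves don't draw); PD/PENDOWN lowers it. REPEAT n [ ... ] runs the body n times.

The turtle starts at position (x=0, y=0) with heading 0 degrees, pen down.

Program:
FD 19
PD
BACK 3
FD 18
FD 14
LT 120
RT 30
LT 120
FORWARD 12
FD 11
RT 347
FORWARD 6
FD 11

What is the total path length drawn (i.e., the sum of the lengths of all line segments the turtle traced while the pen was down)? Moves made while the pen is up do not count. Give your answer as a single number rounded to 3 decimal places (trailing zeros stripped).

Executing turtle program step by step:
Start: pos=(0,0), heading=0, pen down
FD 19: (0,0) -> (19,0) [heading=0, draw]
PD: pen down
BK 3: (19,0) -> (16,0) [heading=0, draw]
FD 18: (16,0) -> (34,0) [heading=0, draw]
FD 14: (34,0) -> (48,0) [heading=0, draw]
LT 120: heading 0 -> 120
RT 30: heading 120 -> 90
LT 120: heading 90 -> 210
FD 12: (48,0) -> (37.608,-6) [heading=210, draw]
FD 11: (37.608,-6) -> (28.081,-11.5) [heading=210, draw]
RT 347: heading 210 -> 223
FD 6: (28.081,-11.5) -> (23.693,-15.592) [heading=223, draw]
FD 11: (23.693,-15.592) -> (15.648,-23.094) [heading=223, draw]
Final: pos=(15.648,-23.094), heading=223, 8 segment(s) drawn

Segment lengths:
  seg 1: (0,0) -> (19,0), length = 19
  seg 2: (19,0) -> (16,0), length = 3
  seg 3: (16,0) -> (34,0), length = 18
  seg 4: (34,0) -> (48,0), length = 14
  seg 5: (48,0) -> (37.608,-6), length = 12
  seg 6: (37.608,-6) -> (28.081,-11.5), length = 11
  seg 7: (28.081,-11.5) -> (23.693,-15.592), length = 6
  seg 8: (23.693,-15.592) -> (15.648,-23.094), length = 11
Total = 94

Answer: 94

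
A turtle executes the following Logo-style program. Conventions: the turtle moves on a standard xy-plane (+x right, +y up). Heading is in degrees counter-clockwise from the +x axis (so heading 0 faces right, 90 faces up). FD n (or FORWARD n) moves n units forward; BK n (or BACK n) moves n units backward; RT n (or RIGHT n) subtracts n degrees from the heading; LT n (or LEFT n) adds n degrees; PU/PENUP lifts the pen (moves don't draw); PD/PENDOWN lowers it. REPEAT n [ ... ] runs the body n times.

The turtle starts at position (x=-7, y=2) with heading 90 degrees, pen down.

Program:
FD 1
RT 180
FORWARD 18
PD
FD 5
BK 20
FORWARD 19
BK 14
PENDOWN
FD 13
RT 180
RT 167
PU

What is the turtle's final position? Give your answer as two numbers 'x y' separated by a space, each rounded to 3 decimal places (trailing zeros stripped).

Executing turtle program step by step:
Start: pos=(-7,2), heading=90, pen down
FD 1: (-7,2) -> (-7,3) [heading=90, draw]
RT 180: heading 90 -> 270
FD 18: (-7,3) -> (-7,-15) [heading=270, draw]
PD: pen down
FD 5: (-7,-15) -> (-7,-20) [heading=270, draw]
BK 20: (-7,-20) -> (-7,0) [heading=270, draw]
FD 19: (-7,0) -> (-7,-19) [heading=270, draw]
BK 14: (-7,-19) -> (-7,-5) [heading=270, draw]
PD: pen down
FD 13: (-7,-5) -> (-7,-18) [heading=270, draw]
RT 180: heading 270 -> 90
RT 167: heading 90 -> 283
PU: pen up
Final: pos=(-7,-18), heading=283, 7 segment(s) drawn

Answer: -7 -18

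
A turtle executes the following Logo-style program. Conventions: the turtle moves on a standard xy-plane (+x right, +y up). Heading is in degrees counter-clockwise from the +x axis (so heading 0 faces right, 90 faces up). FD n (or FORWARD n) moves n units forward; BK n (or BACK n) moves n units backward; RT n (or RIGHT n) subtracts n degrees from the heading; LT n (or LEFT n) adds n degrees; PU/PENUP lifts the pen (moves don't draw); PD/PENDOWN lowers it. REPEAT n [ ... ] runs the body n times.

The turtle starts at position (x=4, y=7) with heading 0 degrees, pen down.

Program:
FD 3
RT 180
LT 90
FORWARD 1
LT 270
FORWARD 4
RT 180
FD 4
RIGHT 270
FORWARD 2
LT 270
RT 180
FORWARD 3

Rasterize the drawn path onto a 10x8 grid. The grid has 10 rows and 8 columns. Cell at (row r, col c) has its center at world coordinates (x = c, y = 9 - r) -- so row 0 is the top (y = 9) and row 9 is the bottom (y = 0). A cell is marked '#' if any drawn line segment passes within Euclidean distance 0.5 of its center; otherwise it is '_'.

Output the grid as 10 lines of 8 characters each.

Segment 0: (4,7) -> (7,7)
Segment 1: (7,7) -> (7,6)
Segment 2: (7,6) -> (3,6)
Segment 3: (3,6) -> (7,6)
Segment 4: (7,6) -> (7,8)
Segment 5: (7,8) -> (4,8)

Answer: ________
____####
____####
___#####
________
________
________
________
________
________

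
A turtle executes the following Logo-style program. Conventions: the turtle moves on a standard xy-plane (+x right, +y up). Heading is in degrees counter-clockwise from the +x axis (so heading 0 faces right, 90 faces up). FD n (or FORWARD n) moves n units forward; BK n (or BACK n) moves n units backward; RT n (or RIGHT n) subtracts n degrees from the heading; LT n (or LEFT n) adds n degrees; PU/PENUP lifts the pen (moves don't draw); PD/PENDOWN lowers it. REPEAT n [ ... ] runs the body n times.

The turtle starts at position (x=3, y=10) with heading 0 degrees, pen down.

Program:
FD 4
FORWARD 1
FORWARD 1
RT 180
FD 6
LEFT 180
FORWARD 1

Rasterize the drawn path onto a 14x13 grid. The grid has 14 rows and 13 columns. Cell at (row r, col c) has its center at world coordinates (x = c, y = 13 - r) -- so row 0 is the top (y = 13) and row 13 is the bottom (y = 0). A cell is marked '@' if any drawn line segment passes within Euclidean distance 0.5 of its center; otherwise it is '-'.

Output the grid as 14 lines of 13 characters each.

Answer: -------------
-------------
-------------
---@@@@@@@---
-------------
-------------
-------------
-------------
-------------
-------------
-------------
-------------
-------------
-------------

Derivation:
Segment 0: (3,10) -> (7,10)
Segment 1: (7,10) -> (8,10)
Segment 2: (8,10) -> (9,10)
Segment 3: (9,10) -> (3,10)
Segment 4: (3,10) -> (4,10)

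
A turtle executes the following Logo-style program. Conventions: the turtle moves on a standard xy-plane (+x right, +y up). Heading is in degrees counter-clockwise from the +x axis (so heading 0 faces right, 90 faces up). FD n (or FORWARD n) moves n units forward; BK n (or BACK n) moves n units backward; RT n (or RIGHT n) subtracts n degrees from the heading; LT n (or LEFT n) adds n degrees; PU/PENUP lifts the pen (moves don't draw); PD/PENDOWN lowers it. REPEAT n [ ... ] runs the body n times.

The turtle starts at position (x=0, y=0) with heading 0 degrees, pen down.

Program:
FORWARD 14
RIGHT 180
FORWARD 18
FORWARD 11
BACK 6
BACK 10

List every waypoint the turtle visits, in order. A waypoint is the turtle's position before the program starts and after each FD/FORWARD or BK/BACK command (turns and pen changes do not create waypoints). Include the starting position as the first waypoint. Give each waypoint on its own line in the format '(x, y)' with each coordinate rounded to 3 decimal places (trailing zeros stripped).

Executing turtle program step by step:
Start: pos=(0,0), heading=0, pen down
FD 14: (0,0) -> (14,0) [heading=0, draw]
RT 180: heading 0 -> 180
FD 18: (14,0) -> (-4,0) [heading=180, draw]
FD 11: (-4,0) -> (-15,0) [heading=180, draw]
BK 6: (-15,0) -> (-9,0) [heading=180, draw]
BK 10: (-9,0) -> (1,0) [heading=180, draw]
Final: pos=(1,0), heading=180, 5 segment(s) drawn
Waypoints (6 total):
(0, 0)
(14, 0)
(-4, 0)
(-15, 0)
(-9, 0)
(1, 0)

Answer: (0, 0)
(14, 0)
(-4, 0)
(-15, 0)
(-9, 0)
(1, 0)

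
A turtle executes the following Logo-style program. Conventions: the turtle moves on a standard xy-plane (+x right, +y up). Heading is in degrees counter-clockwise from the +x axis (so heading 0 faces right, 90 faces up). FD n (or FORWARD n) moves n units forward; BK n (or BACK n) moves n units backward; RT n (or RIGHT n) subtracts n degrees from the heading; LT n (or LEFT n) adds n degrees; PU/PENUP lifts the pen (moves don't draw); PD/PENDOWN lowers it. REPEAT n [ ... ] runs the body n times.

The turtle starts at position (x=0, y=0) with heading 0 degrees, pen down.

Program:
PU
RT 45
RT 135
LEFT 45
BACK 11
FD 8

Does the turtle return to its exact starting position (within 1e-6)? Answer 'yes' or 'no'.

Executing turtle program step by step:
Start: pos=(0,0), heading=0, pen down
PU: pen up
RT 45: heading 0 -> 315
RT 135: heading 315 -> 180
LT 45: heading 180 -> 225
BK 11: (0,0) -> (7.778,7.778) [heading=225, move]
FD 8: (7.778,7.778) -> (2.121,2.121) [heading=225, move]
Final: pos=(2.121,2.121), heading=225, 0 segment(s) drawn

Start position: (0, 0)
Final position: (2.121, 2.121)
Distance = 3; >= 1e-6 -> NOT closed

Answer: no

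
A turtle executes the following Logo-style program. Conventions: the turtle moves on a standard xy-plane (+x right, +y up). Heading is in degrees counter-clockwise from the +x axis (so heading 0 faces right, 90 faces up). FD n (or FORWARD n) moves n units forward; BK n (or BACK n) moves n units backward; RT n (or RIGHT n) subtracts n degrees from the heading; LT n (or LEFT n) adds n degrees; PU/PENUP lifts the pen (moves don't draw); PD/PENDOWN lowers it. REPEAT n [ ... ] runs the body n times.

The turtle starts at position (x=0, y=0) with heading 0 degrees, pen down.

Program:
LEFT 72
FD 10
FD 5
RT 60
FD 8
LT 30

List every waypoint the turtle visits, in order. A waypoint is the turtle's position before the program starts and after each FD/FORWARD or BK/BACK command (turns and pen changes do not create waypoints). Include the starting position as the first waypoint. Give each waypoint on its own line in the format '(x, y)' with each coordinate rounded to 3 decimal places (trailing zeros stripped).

Answer: (0, 0)
(3.09, 9.511)
(4.635, 14.266)
(12.46, 15.929)

Derivation:
Executing turtle program step by step:
Start: pos=(0,0), heading=0, pen down
LT 72: heading 0 -> 72
FD 10: (0,0) -> (3.09,9.511) [heading=72, draw]
FD 5: (3.09,9.511) -> (4.635,14.266) [heading=72, draw]
RT 60: heading 72 -> 12
FD 8: (4.635,14.266) -> (12.46,15.929) [heading=12, draw]
LT 30: heading 12 -> 42
Final: pos=(12.46,15.929), heading=42, 3 segment(s) drawn
Waypoints (4 total):
(0, 0)
(3.09, 9.511)
(4.635, 14.266)
(12.46, 15.929)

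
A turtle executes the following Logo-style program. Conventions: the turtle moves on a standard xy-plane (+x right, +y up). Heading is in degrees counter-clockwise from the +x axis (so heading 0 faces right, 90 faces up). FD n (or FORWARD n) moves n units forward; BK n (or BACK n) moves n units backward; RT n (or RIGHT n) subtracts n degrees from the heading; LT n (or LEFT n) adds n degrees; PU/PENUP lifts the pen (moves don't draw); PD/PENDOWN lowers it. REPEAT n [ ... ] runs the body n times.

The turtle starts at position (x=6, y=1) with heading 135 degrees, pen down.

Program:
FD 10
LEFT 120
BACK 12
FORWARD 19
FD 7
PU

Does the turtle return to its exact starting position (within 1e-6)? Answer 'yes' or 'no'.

Executing turtle program step by step:
Start: pos=(6,1), heading=135, pen down
FD 10: (6,1) -> (-1.071,8.071) [heading=135, draw]
LT 120: heading 135 -> 255
BK 12: (-1.071,8.071) -> (2.035,19.662) [heading=255, draw]
FD 19: (2.035,19.662) -> (-2.883,1.31) [heading=255, draw]
FD 7: (-2.883,1.31) -> (-4.695,-5.452) [heading=255, draw]
PU: pen up
Final: pos=(-4.695,-5.452), heading=255, 4 segment(s) drawn

Start position: (6, 1)
Final position: (-4.695, -5.452)
Distance = 12.49; >= 1e-6 -> NOT closed

Answer: no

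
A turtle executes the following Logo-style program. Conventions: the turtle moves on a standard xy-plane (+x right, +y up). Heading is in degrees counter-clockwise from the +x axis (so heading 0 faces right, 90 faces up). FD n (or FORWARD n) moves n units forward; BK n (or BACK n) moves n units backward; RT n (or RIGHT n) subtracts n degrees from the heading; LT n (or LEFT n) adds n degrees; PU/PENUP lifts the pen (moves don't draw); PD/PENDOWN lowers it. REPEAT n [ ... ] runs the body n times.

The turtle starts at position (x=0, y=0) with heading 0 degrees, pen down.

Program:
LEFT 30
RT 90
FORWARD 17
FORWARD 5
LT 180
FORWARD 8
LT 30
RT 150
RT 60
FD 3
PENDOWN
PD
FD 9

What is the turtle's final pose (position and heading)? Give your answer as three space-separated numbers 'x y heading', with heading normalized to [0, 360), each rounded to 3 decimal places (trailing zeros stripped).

Executing turtle program step by step:
Start: pos=(0,0), heading=0, pen down
LT 30: heading 0 -> 30
RT 90: heading 30 -> 300
FD 17: (0,0) -> (8.5,-14.722) [heading=300, draw]
FD 5: (8.5,-14.722) -> (11,-19.053) [heading=300, draw]
LT 180: heading 300 -> 120
FD 8: (11,-19.053) -> (7,-12.124) [heading=120, draw]
LT 30: heading 120 -> 150
RT 150: heading 150 -> 0
RT 60: heading 0 -> 300
FD 3: (7,-12.124) -> (8.5,-14.722) [heading=300, draw]
PD: pen down
PD: pen down
FD 9: (8.5,-14.722) -> (13,-22.517) [heading=300, draw]
Final: pos=(13,-22.517), heading=300, 5 segment(s) drawn

Answer: 13 -22.517 300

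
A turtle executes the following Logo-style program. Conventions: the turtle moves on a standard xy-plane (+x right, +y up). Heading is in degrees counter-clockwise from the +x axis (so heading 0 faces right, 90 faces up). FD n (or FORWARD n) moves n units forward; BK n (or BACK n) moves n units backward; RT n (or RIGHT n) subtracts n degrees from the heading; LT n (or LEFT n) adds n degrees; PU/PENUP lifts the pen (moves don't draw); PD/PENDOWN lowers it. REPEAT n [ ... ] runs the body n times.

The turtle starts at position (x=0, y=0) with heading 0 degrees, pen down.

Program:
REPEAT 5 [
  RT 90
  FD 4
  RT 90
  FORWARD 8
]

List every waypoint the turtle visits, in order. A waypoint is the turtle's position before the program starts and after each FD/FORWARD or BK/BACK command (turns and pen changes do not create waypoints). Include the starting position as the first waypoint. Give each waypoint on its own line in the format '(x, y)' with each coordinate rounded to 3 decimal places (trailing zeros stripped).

Answer: (0, 0)
(0, -4)
(-8, -4)
(-8, 0)
(0, 0)
(0, -4)
(-8, -4)
(-8, 0)
(0, 0)
(0, -4)
(-8, -4)

Derivation:
Executing turtle program step by step:
Start: pos=(0,0), heading=0, pen down
REPEAT 5 [
  -- iteration 1/5 --
  RT 90: heading 0 -> 270
  FD 4: (0,0) -> (0,-4) [heading=270, draw]
  RT 90: heading 270 -> 180
  FD 8: (0,-4) -> (-8,-4) [heading=180, draw]
  -- iteration 2/5 --
  RT 90: heading 180 -> 90
  FD 4: (-8,-4) -> (-8,0) [heading=90, draw]
  RT 90: heading 90 -> 0
  FD 8: (-8,0) -> (0,0) [heading=0, draw]
  -- iteration 3/5 --
  RT 90: heading 0 -> 270
  FD 4: (0,0) -> (0,-4) [heading=270, draw]
  RT 90: heading 270 -> 180
  FD 8: (0,-4) -> (-8,-4) [heading=180, draw]
  -- iteration 4/5 --
  RT 90: heading 180 -> 90
  FD 4: (-8,-4) -> (-8,0) [heading=90, draw]
  RT 90: heading 90 -> 0
  FD 8: (-8,0) -> (0,0) [heading=0, draw]
  -- iteration 5/5 --
  RT 90: heading 0 -> 270
  FD 4: (0,0) -> (0,-4) [heading=270, draw]
  RT 90: heading 270 -> 180
  FD 8: (0,-4) -> (-8,-4) [heading=180, draw]
]
Final: pos=(-8,-4), heading=180, 10 segment(s) drawn
Waypoints (11 total):
(0, 0)
(0, -4)
(-8, -4)
(-8, 0)
(0, 0)
(0, -4)
(-8, -4)
(-8, 0)
(0, 0)
(0, -4)
(-8, -4)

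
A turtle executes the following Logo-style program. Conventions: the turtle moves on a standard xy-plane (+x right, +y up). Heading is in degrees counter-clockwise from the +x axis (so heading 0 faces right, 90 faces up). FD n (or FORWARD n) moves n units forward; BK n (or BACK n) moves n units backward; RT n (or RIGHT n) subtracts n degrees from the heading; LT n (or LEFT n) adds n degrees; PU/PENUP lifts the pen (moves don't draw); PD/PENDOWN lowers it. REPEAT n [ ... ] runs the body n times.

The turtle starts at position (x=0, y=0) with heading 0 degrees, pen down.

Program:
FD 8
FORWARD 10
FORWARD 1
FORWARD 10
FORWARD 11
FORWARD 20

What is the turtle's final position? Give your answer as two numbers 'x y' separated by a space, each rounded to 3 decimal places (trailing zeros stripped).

Executing turtle program step by step:
Start: pos=(0,0), heading=0, pen down
FD 8: (0,0) -> (8,0) [heading=0, draw]
FD 10: (8,0) -> (18,0) [heading=0, draw]
FD 1: (18,0) -> (19,0) [heading=0, draw]
FD 10: (19,0) -> (29,0) [heading=0, draw]
FD 11: (29,0) -> (40,0) [heading=0, draw]
FD 20: (40,0) -> (60,0) [heading=0, draw]
Final: pos=(60,0), heading=0, 6 segment(s) drawn

Answer: 60 0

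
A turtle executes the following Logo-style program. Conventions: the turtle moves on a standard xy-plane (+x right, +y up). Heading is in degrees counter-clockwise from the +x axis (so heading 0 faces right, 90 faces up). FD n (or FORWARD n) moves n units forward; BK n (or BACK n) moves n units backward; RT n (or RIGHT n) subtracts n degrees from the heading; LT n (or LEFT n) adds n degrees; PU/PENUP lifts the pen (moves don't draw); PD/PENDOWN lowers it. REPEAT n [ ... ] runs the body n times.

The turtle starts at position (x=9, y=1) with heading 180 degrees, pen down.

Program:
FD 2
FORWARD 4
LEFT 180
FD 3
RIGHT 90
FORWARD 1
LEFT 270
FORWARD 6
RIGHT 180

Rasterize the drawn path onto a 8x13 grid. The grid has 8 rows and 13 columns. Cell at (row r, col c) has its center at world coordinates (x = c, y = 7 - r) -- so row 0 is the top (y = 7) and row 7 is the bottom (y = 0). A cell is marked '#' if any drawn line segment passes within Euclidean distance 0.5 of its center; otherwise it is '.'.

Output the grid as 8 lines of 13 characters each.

Answer: .............
.............
.............
.............
.............
.............
...#######...
#######......

Derivation:
Segment 0: (9,1) -> (7,1)
Segment 1: (7,1) -> (3,1)
Segment 2: (3,1) -> (6,1)
Segment 3: (6,1) -> (6,-0)
Segment 4: (6,-0) -> (0,0)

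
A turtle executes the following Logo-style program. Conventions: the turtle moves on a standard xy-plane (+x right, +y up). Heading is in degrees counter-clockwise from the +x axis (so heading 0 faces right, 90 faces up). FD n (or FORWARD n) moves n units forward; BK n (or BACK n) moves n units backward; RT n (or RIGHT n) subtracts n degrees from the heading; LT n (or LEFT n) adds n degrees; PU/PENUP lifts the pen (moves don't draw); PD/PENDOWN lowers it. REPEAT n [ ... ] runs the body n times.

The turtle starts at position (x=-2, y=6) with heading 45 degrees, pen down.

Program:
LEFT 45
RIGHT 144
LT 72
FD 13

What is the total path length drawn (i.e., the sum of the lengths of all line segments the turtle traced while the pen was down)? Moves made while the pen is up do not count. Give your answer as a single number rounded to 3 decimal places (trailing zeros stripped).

Answer: 13

Derivation:
Executing turtle program step by step:
Start: pos=(-2,6), heading=45, pen down
LT 45: heading 45 -> 90
RT 144: heading 90 -> 306
LT 72: heading 306 -> 18
FD 13: (-2,6) -> (10.364,10.017) [heading=18, draw]
Final: pos=(10.364,10.017), heading=18, 1 segment(s) drawn

Segment lengths:
  seg 1: (-2,6) -> (10.364,10.017), length = 13
Total = 13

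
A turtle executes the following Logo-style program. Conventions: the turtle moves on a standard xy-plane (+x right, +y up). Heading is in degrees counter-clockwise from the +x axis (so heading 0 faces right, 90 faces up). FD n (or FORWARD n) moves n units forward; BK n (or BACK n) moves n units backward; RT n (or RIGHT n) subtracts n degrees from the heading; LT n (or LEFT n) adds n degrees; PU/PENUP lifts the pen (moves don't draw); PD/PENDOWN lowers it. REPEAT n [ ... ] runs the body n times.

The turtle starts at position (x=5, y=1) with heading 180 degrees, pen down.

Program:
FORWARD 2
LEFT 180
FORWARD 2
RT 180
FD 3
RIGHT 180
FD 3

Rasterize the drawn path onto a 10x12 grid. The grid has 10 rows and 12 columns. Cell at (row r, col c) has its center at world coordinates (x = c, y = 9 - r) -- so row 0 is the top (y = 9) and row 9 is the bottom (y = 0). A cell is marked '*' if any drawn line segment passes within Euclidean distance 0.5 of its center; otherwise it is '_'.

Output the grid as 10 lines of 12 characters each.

Answer: ____________
____________
____________
____________
____________
____________
____________
____________
__****______
____________

Derivation:
Segment 0: (5,1) -> (3,1)
Segment 1: (3,1) -> (5,1)
Segment 2: (5,1) -> (2,1)
Segment 3: (2,1) -> (5,1)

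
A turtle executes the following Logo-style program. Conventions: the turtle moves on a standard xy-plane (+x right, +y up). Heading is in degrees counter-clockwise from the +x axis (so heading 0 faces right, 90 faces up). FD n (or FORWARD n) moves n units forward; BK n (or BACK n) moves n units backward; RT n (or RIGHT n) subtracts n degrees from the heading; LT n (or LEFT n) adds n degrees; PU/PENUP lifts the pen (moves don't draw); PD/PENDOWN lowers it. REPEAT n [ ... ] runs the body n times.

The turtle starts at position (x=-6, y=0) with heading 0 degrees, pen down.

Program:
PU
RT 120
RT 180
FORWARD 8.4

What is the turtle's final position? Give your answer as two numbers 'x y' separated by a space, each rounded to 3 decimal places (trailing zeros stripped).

Executing turtle program step by step:
Start: pos=(-6,0), heading=0, pen down
PU: pen up
RT 120: heading 0 -> 240
RT 180: heading 240 -> 60
FD 8.4: (-6,0) -> (-1.8,7.275) [heading=60, move]
Final: pos=(-1.8,7.275), heading=60, 0 segment(s) drawn

Answer: -1.8 7.275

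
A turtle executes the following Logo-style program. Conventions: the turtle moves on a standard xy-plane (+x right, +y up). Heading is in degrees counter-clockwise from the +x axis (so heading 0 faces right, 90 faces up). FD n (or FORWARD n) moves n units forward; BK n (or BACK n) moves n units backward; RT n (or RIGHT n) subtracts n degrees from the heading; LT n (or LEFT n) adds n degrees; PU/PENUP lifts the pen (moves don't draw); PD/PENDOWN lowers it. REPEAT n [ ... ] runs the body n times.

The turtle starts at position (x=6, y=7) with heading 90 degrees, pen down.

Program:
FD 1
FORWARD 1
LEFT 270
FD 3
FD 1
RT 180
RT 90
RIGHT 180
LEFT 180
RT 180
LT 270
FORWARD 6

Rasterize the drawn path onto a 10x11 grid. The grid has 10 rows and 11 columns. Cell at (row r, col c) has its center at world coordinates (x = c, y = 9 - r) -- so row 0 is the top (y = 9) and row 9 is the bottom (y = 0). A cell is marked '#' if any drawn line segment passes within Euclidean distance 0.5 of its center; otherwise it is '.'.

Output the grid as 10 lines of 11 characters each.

Segment 0: (6,7) -> (6,8)
Segment 1: (6,8) -> (6,9)
Segment 2: (6,9) -> (9,9)
Segment 3: (9,9) -> (10,9)
Segment 4: (10,9) -> (4,9)

Answer: ....#######
......#....
......#....
...........
...........
...........
...........
...........
...........
...........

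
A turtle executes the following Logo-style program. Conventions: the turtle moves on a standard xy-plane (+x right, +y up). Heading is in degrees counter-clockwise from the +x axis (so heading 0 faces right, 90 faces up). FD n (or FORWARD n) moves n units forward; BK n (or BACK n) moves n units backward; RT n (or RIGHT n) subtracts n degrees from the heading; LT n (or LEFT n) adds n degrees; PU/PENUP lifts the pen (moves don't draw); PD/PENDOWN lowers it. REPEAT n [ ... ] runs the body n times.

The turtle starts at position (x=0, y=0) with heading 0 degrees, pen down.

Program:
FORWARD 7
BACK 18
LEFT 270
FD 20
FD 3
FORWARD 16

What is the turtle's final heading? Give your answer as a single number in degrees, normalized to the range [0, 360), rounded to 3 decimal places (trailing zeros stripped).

Answer: 270

Derivation:
Executing turtle program step by step:
Start: pos=(0,0), heading=0, pen down
FD 7: (0,0) -> (7,0) [heading=0, draw]
BK 18: (7,0) -> (-11,0) [heading=0, draw]
LT 270: heading 0 -> 270
FD 20: (-11,0) -> (-11,-20) [heading=270, draw]
FD 3: (-11,-20) -> (-11,-23) [heading=270, draw]
FD 16: (-11,-23) -> (-11,-39) [heading=270, draw]
Final: pos=(-11,-39), heading=270, 5 segment(s) drawn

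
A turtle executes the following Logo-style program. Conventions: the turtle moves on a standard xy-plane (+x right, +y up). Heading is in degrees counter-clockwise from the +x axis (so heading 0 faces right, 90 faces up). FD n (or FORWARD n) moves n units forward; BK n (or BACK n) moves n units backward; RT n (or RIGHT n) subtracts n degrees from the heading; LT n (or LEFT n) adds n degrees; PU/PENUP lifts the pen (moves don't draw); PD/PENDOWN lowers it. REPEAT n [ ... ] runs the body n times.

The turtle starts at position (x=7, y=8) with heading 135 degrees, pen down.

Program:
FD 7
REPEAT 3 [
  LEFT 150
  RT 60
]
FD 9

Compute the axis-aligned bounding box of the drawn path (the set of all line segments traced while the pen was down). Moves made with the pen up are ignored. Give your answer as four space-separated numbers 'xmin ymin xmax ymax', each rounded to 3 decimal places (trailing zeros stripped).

Answer: 2.05 8 8.414 19.314

Derivation:
Executing turtle program step by step:
Start: pos=(7,8), heading=135, pen down
FD 7: (7,8) -> (2.05,12.95) [heading=135, draw]
REPEAT 3 [
  -- iteration 1/3 --
  LT 150: heading 135 -> 285
  RT 60: heading 285 -> 225
  -- iteration 2/3 --
  LT 150: heading 225 -> 15
  RT 60: heading 15 -> 315
  -- iteration 3/3 --
  LT 150: heading 315 -> 105
  RT 60: heading 105 -> 45
]
FD 9: (2.05,12.95) -> (8.414,19.314) [heading=45, draw]
Final: pos=(8.414,19.314), heading=45, 2 segment(s) drawn

Segment endpoints: x in {2.05, 7, 8.414}, y in {8, 12.95, 19.314}
xmin=2.05, ymin=8, xmax=8.414, ymax=19.314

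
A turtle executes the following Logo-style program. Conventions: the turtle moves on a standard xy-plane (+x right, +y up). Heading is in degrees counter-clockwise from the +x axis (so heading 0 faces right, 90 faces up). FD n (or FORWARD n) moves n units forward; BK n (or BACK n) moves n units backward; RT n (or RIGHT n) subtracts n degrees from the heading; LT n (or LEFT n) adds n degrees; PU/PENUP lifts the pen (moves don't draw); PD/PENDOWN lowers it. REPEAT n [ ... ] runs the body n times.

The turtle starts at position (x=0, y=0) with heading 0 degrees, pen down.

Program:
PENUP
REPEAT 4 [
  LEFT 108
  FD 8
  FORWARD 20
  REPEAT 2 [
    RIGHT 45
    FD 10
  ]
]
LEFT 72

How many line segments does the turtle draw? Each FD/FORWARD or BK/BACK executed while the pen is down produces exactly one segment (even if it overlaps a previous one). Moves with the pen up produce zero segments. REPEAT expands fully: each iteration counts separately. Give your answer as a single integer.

Executing turtle program step by step:
Start: pos=(0,0), heading=0, pen down
PU: pen up
REPEAT 4 [
  -- iteration 1/4 --
  LT 108: heading 0 -> 108
  FD 8: (0,0) -> (-2.472,7.608) [heading=108, move]
  FD 20: (-2.472,7.608) -> (-8.652,26.63) [heading=108, move]
  REPEAT 2 [
    -- iteration 1/2 --
    RT 45: heading 108 -> 63
    FD 10: (-8.652,26.63) -> (-4.113,35.54) [heading=63, move]
    -- iteration 2/2 --
    RT 45: heading 63 -> 18
    FD 10: (-4.113,35.54) -> (5.398,38.63) [heading=18, move]
  ]
  -- iteration 2/4 --
  LT 108: heading 18 -> 126
  FD 8: (5.398,38.63) -> (0.696,45.102) [heading=126, move]
  FD 20: (0.696,45.102) -> (-11.06,61.282) [heading=126, move]
  REPEAT 2 [
    -- iteration 1/2 --
    RT 45: heading 126 -> 81
    FD 10: (-11.06,61.282) -> (-9.496,71.159) [heading=81, move]
    -- iteration 2/2 --
    RT 45: heading 81 -> 36
    FD 10: (-9.496,71.159) -> (-1.405,77.037) [heading=36, move]
  ]
  -- iteration 3/4 --
  LT 108: heading 36 -> 144
  FD 8: (-1.405,77.037) -> (-7.878,81.739) [heading=144, move]
  FD 20: (-7.878,81.739) -> (-24.058,93.495) [heading=144, move]
  REPEAT 2 [
    -- iteration 1/2 --
    RT 45: heading 144 -> 99
    FD 10: (-24.058,93.495) -> (-25.622,103.372) [heading=99, move]
    -- iteration 2/2 --
    RT 45: heading 99 -> 54
    FD 10: (-25.622,103.372) -> (-19.744,111.462) [heading=54, move]
  ]
  -- iteration 4/4 --
  LT 108: heading 54 -> 162
  FD 8: (-19.744,111.462) -> (-27.353,113.934) [heading=162, move]
  FD 20: (-27.353,113.934) -> (-46.374,120.115) [heading=162, move]
  REPEAT 2 [
    -- iteration 1/2 --
    RT 45: heading 162 -> 117
    FD 10: (-46.374,120.115) -> (-50.914,129.025) [heading=117, move]
    -- iteration 2/2 --
    RT 45: heading 117 -> 72
    FD 10: (-50.914,129.025) -> (-47.824,138.535) [heading=72, move]
  ]
]
LT 72: heading 72 -> 144
Final: pos=(-47.824,138.535), heading=144, 0 segment(s) drawn
Segments drawn: 0

Answer: 0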